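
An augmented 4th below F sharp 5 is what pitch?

Counting four letter names down from F lands on C.
An augmented fourth spans 6 semitones, so from F#5 the target pitch is C5.

C 5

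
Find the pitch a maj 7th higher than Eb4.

D5

The seventh takes the letter from E up to D.
Moving 11 semitones up from Eb4 (the size of a major seventh) reaches D5.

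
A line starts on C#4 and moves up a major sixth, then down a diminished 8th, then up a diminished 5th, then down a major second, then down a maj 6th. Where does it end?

C#4 up a major sixth → A#4 (9 semitones).
Down a diminished octave from A#4: A##3 (11 semitones down).
A##3 up a diminished fifth → E#4 (6 semitones).
Down a major second from E#4: D#4 (2 semitones down).
Down a major sixth from D#4: F#3 (9 semitones down).

F#3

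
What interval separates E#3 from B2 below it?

Descending from E#3 to B2 is the same interval as ascending B2 to E#3.
B to E spans four letter names (B-C-D-E) — that makes it a fourth of some quality.
The perfect fourth is 5 semitones; here we have 6, one semitone wider: augmented.

augmented fourth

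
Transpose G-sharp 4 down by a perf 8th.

G-sharp 3

An octave keeps the letter name G, an octave down from G.
A perfect octave spans 12 semitones, so from G#4 the target pitch is G#3.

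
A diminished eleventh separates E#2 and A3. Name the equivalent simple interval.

Each octave removed subtracts seven from the number: 11 − 7 = 4.
So a diminished eleventh is an octave plus a diminished fourth. The quality is unchanged.

diminished 4th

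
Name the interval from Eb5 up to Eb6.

E to E is the same letter name, plus an octave: an octave.
The perfect octave spans 12 semitones, and Eb5 to Eb6 is exactly 12 semitones — so this is a perfect octave.

perfect 8th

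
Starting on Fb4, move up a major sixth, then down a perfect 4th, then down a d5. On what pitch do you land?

D4

Fb4 up a major sixth → Db5 (9 semitones).
Db5 down a perfect fourth → Ab4 (5 semitones).
Ab4 down a diminished fifth → D4 (6 semitones).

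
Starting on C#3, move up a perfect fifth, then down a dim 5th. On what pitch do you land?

C#3 up a perfect fifth → G#3 (7 semitones).
G#3 down a diminished fifth → C##3 (6 semitones).

C##3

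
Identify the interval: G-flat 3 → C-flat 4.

G to C spans four letter names (G-A-B-C), so the interval is some kind of fourth.
The perfect fourth spans 5 semitones, and Gb3 to Cb4 is exactly 5 semitones — so this is a perfect fourth.

perfect fourth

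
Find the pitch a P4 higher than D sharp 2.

G sharp 2

Four letter names up from D: G.
Moving 5 semitones up from D#2 (the size of a perfect fourth) reaches G#2.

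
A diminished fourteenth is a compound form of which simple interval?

Subtracting seven from the interval number removes an octave: 14 − 7 = 7.
That makes a diminished fourteenth a compound diminished seventh — an octave plus a diminished seventh.

diminished seventh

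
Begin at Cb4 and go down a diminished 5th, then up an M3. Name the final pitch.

A3

Down a diminished fifth from Cb4: F3 (6 semitones down).
A major third up from F3 is A3.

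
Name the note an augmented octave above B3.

The letter stays B (same as the start), shifted an octave up.
An augmented octave is 13 semitones; 13 semitones up from B3 gives B#4.

B#4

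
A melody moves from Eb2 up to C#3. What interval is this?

augmented sixth

E to C spans six letter names (E-F-G-A-B-C), so the interval is some kind of sixth.
Eb2 to C#3 spans 10 semitones — one semitone wider than the major sixth (9) — giving an augmented sixth.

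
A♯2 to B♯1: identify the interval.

minor 7th

Descending from A#2 to B#1 is the same interval as ascending B#1 to A#2.
B to A spans seven letter names (B-C-D-E-F-G-A): a seventh.
B#1 to A#2 is 10 semitones, a half step short of the major seventh (11), so this is minor.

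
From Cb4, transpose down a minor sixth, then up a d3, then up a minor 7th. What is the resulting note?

Fbb4

Cb4 down a minor sixth → Eb3 (8 semitones).
Up a diminished third from Eb3: Gbb3 (2 semitones up).
Up a minor seventh from Gbb3: Fbb4 (10 semitones up).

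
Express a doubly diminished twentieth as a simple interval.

Take out 2 octaves (14 from the number): 20 − 14 = 6.
Quality carries through unchanged, so the simple form is a doubly diminished sixth.

doubly diminished sixth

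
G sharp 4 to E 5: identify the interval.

minor sixth

G to E spans six letter names (G-A-B-C-D-E) — that makes it a sixth of some quality.
At 8 semitones, G#4→E5 falls one short of a major sixth: minor.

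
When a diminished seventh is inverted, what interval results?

Interval numbers invert to sum to nine: 7 + 2 = 9, so a seventh inverts to a second.
Quality inverts too: diminished becomes augmented. That makes the inversion an augmented second.

augmented second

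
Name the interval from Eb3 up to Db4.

E to D spans seven letter names (E-F-G-A-B-C-D) — that makes it a seventh of some quality.
Eb3 to Db4 is 10 semitones, a half step short of the major seventh (11), so this is minor.

minor 7th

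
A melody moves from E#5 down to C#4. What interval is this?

major tenth

Descending from E#5 to C#4 is the same interval as ascending C#4 to E#5.
C to E spans three letter names (C-D-E), plus an octave — that makes it a tenth of some quality.
Counting semitones, C#4→E#5 is 16, which is the major tenth.
(Equivalently, a compound major third: a major third plus an octave.)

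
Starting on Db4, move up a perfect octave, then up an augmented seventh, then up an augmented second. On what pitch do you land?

D##6

Db4 up a perfect octave → Db5 (12 semitones).
An augmented seventh up from Db5 is C#6.
Up an augmented second from C#6: D##6 (3 semitones up).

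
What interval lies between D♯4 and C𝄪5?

major seventh

D to C spans seven letter names (D-E-F-G-A-B-C) — that makes it a seventh of some quality.
D#4 to C##5 is 11 semitones, matching the major seventh exactly, so the quality is major.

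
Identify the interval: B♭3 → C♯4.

augmented 2nd

B to C spans two letter names (B-C), so the interval is some kind of second.
A major second would be 2 semitones; Bb3 to C#4 is 3, one semitone wider, so the interval is augmented.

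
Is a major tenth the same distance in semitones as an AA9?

A major tenth = 16 semitones = a doubly augmented ninth; enharmonically equal.

Yes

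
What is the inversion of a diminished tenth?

First reduce the compound diminished tenth to its simple form, a diminished third.
The rule of nine gives the new number: 9 − 3 = 6, so a third becomes a sixth.
Quality inverts too: diminished becomes augmented. That makes the inversion an augmented sixth.

augmented sixth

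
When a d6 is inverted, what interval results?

Interval numbers invert to sum to nine: 6 + 3 = 9, so a sixth inverts to a third.
And diminished becomes augmented under inversion, so we get an augmented third.

augmented 3rd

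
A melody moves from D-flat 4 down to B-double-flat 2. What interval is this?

major tenth

Descending from Db4 to Bbb2 is the same interval as ascending Bbb2 to Db4.
B to D spans three letter names (B-C-D), plus an octave: a tenth.
Counting semitones, Bbb2→Db4 is 16, which is the major tenth.
(Equivalently, a compound major third: a major third plus an octave.)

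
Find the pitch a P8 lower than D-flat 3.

D-flat 2

For an octave the letter name doesn't change: still D, an octave down.
A perfect octave spans 12 semitones, so from Db3 the target pitch is Db2.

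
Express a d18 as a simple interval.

Subtracting seven from the interval number removes an octave: 18 − 14 = 4.
So a diminished eighteenth is 2 octaves plus a diminished fourth. The quality is unchanged.

diminished 4th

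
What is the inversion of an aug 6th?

diminished 3rd

Interval numbers invert to sum to nine: 6 + 3 = 9, so a sixth inverts to a third.
The quality also flips — augmented becomes diminished — giving a diminished third.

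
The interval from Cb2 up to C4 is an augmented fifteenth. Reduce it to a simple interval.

A8

Take out an octave (7 from the number): 15 − 7 = 8.
So an augmented fifteenth is an octave plus an augmented octave. The quality is unchanged.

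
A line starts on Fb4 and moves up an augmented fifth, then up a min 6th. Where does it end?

Ab5

An augmented fifth up from Fb4 is C5.
A minor sixth up from C5 is Ab5.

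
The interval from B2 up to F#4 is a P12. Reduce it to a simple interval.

Take out an octave (7 from the number): 12 − 7 = 5.
That makes a perfect twelfth a compound perfect fifth — an octave plus a perfect fifth.

perfect 5th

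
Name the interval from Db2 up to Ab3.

D to A spans five letter names (D-E-F-G-A), plus an octave, so the interval is some kind of twelfth.
Counting semitones, Db2→Ab3 is 19, which is the perfect twelfth.
(Equivalently, a compound perfect fifth: a perfect fifth plus an octave.)

perfect 12th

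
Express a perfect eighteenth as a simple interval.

perfect 4th

Take out 2 octaves (14 from the number): 18 − 14 = 4.
Quality carries through unchanged, so the simple form is a perfect fourth.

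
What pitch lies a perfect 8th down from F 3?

F 2

The letter stays F (same as the start), shifted an octave down.
A perfect octave spans 12 semitones, so from F3 the target pitch is F2.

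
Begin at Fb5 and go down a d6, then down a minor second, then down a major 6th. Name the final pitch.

B3

A diminished sixth down from Fb5 is A4.
A minor second down from A4 is G#4.
G#4 down a major sixth → B3 (9 semitones).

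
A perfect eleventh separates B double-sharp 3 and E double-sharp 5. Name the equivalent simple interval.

perfect fourth

Take out an octave (7 from the number): 11 − 7 = 4.
That makes a perfect eleventh a compound perfect fourth — an octave plus a perfect fourth.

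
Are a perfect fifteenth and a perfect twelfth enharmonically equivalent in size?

A perfect fifteenth is 24 semitones but a perfect twelfth is 19 semitones — different sizes.

No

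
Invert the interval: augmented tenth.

diminished 6th

First reduce the compound augmented tenth to its simple form, an augmented third.
The rule of nine gives the new number: 9 − 3 = 6, so a third becomes a sixth.
Quality inverts too: augmented becomes diminished. That makes the inversion a diminished sixth.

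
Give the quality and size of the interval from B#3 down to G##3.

minor 3rd

Descending from B#3 to G##3 is the same interval as ascending G##3 to B#3.
G to B spans three letter names (G-A-B): a third.
At 3 semitones, G##3→B#3 falls one short of a major third: minor.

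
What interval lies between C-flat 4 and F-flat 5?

perfect eleventh

C to F spans four letter names (C-D-E-F), plus an octave, so the interval is some kind of eleventh.
Cb4 to Fb5 is 17 semitones, matching the perfect eleventh exactly, so the quality is perfect.
(Equivalently, a compound perfect fourth: a perfect fourth plus an octave.)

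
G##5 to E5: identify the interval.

Descending from G##5 to E5 is the same interval as ascending E5 to G##5.
E to G spans three letter names (E-F-G), so the interval is some kind of third.
E5 to G##5 spans 5 semitones — one semitone wider than the major third (4) — giving an augmented third.

augmented 3rd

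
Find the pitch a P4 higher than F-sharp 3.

Counting four letter names up from F lands on B.
A perfect fourth is 5 semitones; 5 semitones up from F#3 gives B3.

B 3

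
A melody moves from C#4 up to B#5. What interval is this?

major fourteenth

C to B spans seven letter names (C-D-E-F-G-A-B), plus an octave, so the interval is some kind of fourteenth.
The major fourteenth spans 23 semitones, and C#4 to B#5 is exactly 23 semitones — so this is a major fourteenth.
(Equivalently, a compound major seventh: a major seventh plus an octave.)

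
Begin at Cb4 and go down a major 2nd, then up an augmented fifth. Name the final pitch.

A major second down from Cb4 is Bbb3.
Up an augmented fifth from Bbb3: F4 (8 semitones up).

F4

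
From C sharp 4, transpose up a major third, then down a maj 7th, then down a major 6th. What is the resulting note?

C#4 up a major third → E#4 (4 semitones).
Down a major seventh from E#4: F#3 (11 semitones down).
A major sixth down from F#3 is A2.

A 2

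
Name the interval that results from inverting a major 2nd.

minor seventh

The rule of nine gives the new number: 9 − 2 = 7, so a second becomes a seventh.
Quality inverts too: major becomes minor. That makes the inversion a minor seventh.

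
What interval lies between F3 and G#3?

F to G spans two letter names (F-G): a second.
A major second would be 2 semitones; F3 to G#3 is 3, one semitone wider, so the interval is augmented.

augmented 2nd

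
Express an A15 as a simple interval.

augmented 8th

Take out an octave (7 from the number): 15 − 7 = 8.
Quality carries through unchanged, so the simple form is an augmented octave.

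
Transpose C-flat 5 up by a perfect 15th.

C-flat 7

A fifteenth keeps the letter name C, two octaves up from C.
A perfect fifteenth spans 24 semitones, so from Cb5 the target pitch is Cb7.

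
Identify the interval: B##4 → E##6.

perfect eleventh

B to E spans four letter names (B-C-D-E), plus an octave, so the interval is some kind of eleventh.
The perfect eleventh spans 17 semitones, and B##4 to E##6 is exactly 17 semitones — so this is a perfect eleventh.
(Equivalently, a compound perfect fourth: a perfect fourth plus an octave.)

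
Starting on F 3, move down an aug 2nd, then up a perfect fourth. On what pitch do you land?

An augmented second down from F3 is Ebb3.
Up a perfect fourth from Ebb3: Abb3 (5 semitones up).

A double-flat 3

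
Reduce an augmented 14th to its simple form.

Take out an octave (7 from the number): 14 − 7 = 7.
Quality carries through unchanged, so the simple form is an augmented seventh.

augmented seventh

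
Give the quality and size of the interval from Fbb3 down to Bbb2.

Descending from Fbb3 to Bbb2 is the same interval as ascending Bbb2 to Fbb3.
B to F spans five letter names (B-C-D-E-F) — that makes it a fifth of some quality.
A perfect fifth would be 7 semitones; Bbb2 to Fbb3 is 6, one semitone narrower, so the interval is diminished.

diminished fifth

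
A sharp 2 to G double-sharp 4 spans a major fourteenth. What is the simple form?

Each octave removed subtracts seven from the number: 14 − 7 = 7.
Quality carries through unchanged, so the simple form is a major seventh.

major seventh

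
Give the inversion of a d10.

First reduce the compound diminished tenth to its simple form, a diminished third.
Interval numbers invert to sum to nine: 3 + 6 = 9, so a third inverts to a sixth.
Quality inverts too: diminished becomes augmented. That makes the inversion an augmented sixth.

augmented sixth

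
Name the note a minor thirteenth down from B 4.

D sharp 3

Six letters down from B (plus an octave) reaches D.
A minor thirteenth is 20 semitones; 20 semitones down from B4 gives D#3.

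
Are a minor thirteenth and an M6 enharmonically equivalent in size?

A minor thirteenth is 20 semitones but a major sixth is 9 semitones — different sizes.

No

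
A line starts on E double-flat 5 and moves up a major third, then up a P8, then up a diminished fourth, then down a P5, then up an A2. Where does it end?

Ebb5 up a major third → Gb5 (4 semitones).
Gb5 up a perfect octave → Gb6 (12 semitones).
Up a diminished fourth from Gb6: Cbb7 (4 semitones up).
Cbb7 down a perfect fifth → Fbb6 (7 semitones).
An augmented second up from Fbb6 is Gb6.

G flat 6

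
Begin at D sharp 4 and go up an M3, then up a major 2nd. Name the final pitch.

Up a major third from D#4: F##4 (4 semitones up).
A major second up from F##4 is G##4.

G double-sharp 4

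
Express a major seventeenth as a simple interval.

major 3rd

Each octave removed subtracts seven from the number: 17 − 14 = 3.
Quality carries through unchanged, so the simple form is a major third.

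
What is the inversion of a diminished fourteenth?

First reduce the compound diminished fourteenth to its simple form, a diminished seventh.
Interval numbers invert to sum to nine: 7 + 2 = 9, so a seventh inverts to a second.
Quality inverts too: diminished becomes augmented. That makes the inversion an augmented second.

augmented 2nd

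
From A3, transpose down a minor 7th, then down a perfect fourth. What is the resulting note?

F#2

A3 down a minor seventh → B2 (10 semitones).
A perfect fourth down from B2 is F#2.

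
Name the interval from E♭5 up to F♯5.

augmented second

E to F spans two letter names (E-F) — that makes it a second of some quality.
Eb5 to F#5 spans 3 semitones — one semitone wider than the major second (2) — giving an augmented second.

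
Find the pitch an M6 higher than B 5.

Six letter names up from B: G.
A major sixth spans 9 semitones, so from B5 the target pitch is G#6.

G sharp 6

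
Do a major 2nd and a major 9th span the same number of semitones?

No

A major second is 2 semitones but a major ninth is 14 semitones — different sizes.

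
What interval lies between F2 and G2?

F to G spans two letter names (F-G), so the interval is some kind of second.
Counting semitones, F2→G2 is 2, which is the major second.

major second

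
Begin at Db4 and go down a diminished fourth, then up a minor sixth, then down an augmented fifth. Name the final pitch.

Bbb3

Down a diminished fourth from Db4: A3 (4 semitones down).
Up a minor sixth from A3: F4 (8 semitones up).
F4 down an augmented fifth → Bbb3 (8 semitones).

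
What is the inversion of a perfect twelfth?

First reduce the compound perfect twelfth to its simple form, a perfect fifth.
Inverted interval numbers add to nine, so a fifth pairs with a fourth (5 + 4 = 9).
Quality inverts too: perfect stays perfect. That makes the inversion a perfect fourth.

P4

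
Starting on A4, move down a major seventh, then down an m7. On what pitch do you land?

A4 down a major seventh → Bb3 (11 semitones).
A minor seventh down from Bb3 is C3.

C3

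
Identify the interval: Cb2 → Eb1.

Descending from Cb2 to Eb1 is the same interval as ascending Eb1 to Cb2.
E to C spans six letter names (E-F-G-A-B-C), so the interval is some kind of sixth.
A major sixth would be 9 semitones, but Eb1 to Cb2 is 8 — one semitone narrower, making it a minor sixth.

minor sixth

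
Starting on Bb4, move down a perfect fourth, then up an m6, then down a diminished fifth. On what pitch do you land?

A perfect fourth down from Bb4 is F4.
Up a minor sixth from F4: Db5 (8 semitones up).
Down a diminished fifth from Db5: G4 (6 semitones down).

G4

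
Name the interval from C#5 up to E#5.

major third

C to E spans three letter names (C-D-E), so the interval is some kind of third.
The major third spans 4 semitones, and C#5 to E#5 is exactly 4 semitones — so this is a major third.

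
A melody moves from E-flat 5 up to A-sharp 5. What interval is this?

doubly augmented fourth

E to A spans four letter names (E-F-G-A), so the interval is some kind of fourth.
A perfect fourth would be 5 semitones; Eb5 to A#5 is 7, two semitones wider, so the interval is doubly augmented.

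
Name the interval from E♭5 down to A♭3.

Descending from Eb5 to Ab3 is the same interval as ascending Ab3 to Eb5.
A to E spans five letter names (A-B-C-D-E), plus an octave: a twelfth.
The perfect twelfth spans 19 semitones, and Ab3 to Eb5 is exactly 19 semitones — so this is a perfect twelfth.
(Equivalently, a compound perfect fifth: a perfect fifth plus an octave.)

perfect 12th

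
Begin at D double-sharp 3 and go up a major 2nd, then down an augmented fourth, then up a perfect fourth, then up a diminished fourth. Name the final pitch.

D##3 up a major second → E##3 (2 semitones).
Down an augmented fourth from E##3: B#2 (6 semitones down).
Up a perfect fourth from B#2: E#3 (5 semitones up).
E#3 up a diminished fourth → A3 (4 semitones).

A 3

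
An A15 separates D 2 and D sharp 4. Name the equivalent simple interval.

Each octave removed subtracts seven from the number: 15 − 7 = 8.
So an augmented fifteenth is an octave plus an augmented octave. The quality is unchanged.

augmented octave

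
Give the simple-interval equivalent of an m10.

minor 3rd

Each octave removed subtracts seven from the number: 10 − 7 = 3.
Quality carries through unchanged, so the simple form is a minor third.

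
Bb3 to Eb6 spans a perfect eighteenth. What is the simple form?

perfect fourth

Each octave removed subtracts seven from the number: 18 − 14 = 4.
Quality carries through unchanged, so the simple form is a perfect fourth.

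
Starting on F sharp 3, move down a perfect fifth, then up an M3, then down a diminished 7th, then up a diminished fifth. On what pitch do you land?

B sharp 2

F#3 down a perfect fifth → B2 (7 semitones).
Up a major third from B2: D#3 (4 semitones up).
Down a diminished seventh from D#3: E##2 (9 semitones down).
A diminished fifth up from E##2 is B#2.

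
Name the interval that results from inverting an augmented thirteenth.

First reduce the compound augmented thirteenth to its simple form, an augmented sixth.
The rule of nine gives the new number: 9 − 6 = 3, so a sixth becomes a third.
The quality also flips — augmented becomes diminished — giving a diminished third.

d3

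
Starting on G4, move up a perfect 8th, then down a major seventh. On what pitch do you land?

Up a perfect octave from G4: G5 (12 semitones up).
Down a major seventh from G5: Ab4 (11 semitones down).

Ab4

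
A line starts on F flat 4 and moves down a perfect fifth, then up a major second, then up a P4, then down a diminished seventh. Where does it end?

G 3

Down a perfect fifth from Fb4: Bbb3 (7 semitones down).
Bbb3 up a major second → Cb4 (2 semitones).
A perfect fourth up from Cb4 is Fb4.
A diminished seventh down from Fb4 is G3.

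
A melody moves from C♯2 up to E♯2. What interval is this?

C to E spans three letter names (C-D-E), so the interval is some kind of third.
The major third spans 4 semitones, and C#2 to E#2 is exactly 4 semitones — so this is a major third.

M3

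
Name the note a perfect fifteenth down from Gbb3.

A fifteenth keeps the letter name G, two octaves down from G.
Moving 24 semitones down from Gbb3 (the size of a perfect fifteenth) reaches Gbb1.

Gbb1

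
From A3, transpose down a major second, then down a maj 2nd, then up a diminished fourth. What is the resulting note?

A major second down from A3 is G3.
G3 down a major second → F3 (2 semitones).
Up a diminished fourth from F3: Bbb3 (4 semitones up).

Bbb3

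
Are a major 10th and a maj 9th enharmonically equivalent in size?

No

A major tenth spans 16 semitones; a major ninth spans 14 semitones. They differ by 2.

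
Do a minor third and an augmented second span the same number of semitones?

Both span 3 semitones: a minor third and an augmented second are the same chromatic distance.

Yes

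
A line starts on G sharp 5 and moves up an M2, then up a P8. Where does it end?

A sharp 6

Up a major second from G#5: A#5 (2 semitones up).
A#5 up a perfect octave → A#6 (12 semitones).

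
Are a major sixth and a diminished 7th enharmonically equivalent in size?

Yes

A major sixth spans 9 semitones, and a diminished seventh also spans 9 semitones — they're enharmonic.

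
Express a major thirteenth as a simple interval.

major 6th

Take out an octave (7 from the number): 13 − 7 = 6.
That makes a major thirteenth a compound major sixth — an octave plus a major sixth.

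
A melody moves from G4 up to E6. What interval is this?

G to E spans six letter names (G-A-B-C-D-E), plus an octave — that makes it a thirteenth of some quality.
The major thirteenth spans 21 semitones, and G4 to E6 is exactly 21 semitones — so this is a major thirteenth.
(Equivalently, a compound major sixth: a major sixth plus an octave.)

major thirteenth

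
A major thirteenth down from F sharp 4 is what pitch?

Counting six letter names plus an octave down from F lands on A.
A major thirteenth spans 21 semitones, so from F#4 the target pitch is A2.

A 2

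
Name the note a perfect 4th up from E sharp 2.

The fourth takes the letter from E up to A.
Moving 5 semitones up from E#2 (the size of a perfect fourth) reaches A#2.

A sharp 2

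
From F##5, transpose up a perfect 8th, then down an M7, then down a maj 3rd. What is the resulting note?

E5

A perfect octave up from F##5 is F##6.
Down a major seventh from F##6: G#5 (11 semitones down).
A major third down from G#5 is E5.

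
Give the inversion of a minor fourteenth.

major second

First reduce the compound minor fourteenth to its simple form, a minor seventh.
Interval numbers invert to sum to nine: 7 + 2 = 9, so a seventh inverts to a second.
The quality also flips — minor becomes major — giving a major second.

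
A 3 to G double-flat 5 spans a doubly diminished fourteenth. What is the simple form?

Take out an octave (7 from the number): 14 − 7 = 7.
So a doubly diminished fourteenth is an octave plus a doubly diminished seventh. The quality is unchanged.

doubly diminished seventh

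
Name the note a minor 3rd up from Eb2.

Gb2

The third takes the letter from E up to G.
A minor third spans 3 semitones, so from Eb2 the target pitch is Gb2.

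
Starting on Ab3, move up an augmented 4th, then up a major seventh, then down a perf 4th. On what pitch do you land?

Ab3 up an augmented fourth → D4 (6 semitones).
A major seventh up from D4 is C#5.
Down a perfect fourth from C#5: G#4 (5 semitones down).

G#4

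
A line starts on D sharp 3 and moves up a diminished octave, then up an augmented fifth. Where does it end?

A sharp 4

Up a diminished octave from D#3: D4 (11 semitones up).
Up an augmented fifth from D4: A#4 (8 semitones up).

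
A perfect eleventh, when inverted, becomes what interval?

perfect 5th

First reduce the compound perfect eleventh to its simple form, a perfect fourth.
Interval numbers invert to sum to nine: 4 + 5 = 9, so a fourth inverts to a fifth.
And perfect stays perfect under inversion, so we get a perfect fifth.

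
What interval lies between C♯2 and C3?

d8

C to C is the same letter name, plus an octave — that makes it an octave of some quality.
A perfect octave would be 12 semitones; C#2 to C3 is 11, one semitone narrower, so the interval is diminished.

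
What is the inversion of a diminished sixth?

Inverted interval numbers add to nine, so a sixth pairs with a third (6 + 3 = 9).
And diminished becomes augmented under inversion, so we get an augmented third.

augmented third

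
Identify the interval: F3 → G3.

M2

F to G spans two letter names (F-G) — that makes it a second of some quality.
The major second spans 2 semitones, and F3 to G3 is exactly 2 semitones — so this is a major second.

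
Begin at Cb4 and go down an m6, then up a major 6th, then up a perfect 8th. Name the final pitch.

Cb4 down a minor sixth → Eb3 (8 semitones).
A major sixth up from Eb3 is C4.
Up a perfect octave from C4: C5 (12 semitones up).

C5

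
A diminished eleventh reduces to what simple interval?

Subtracting seven from the interval number removes an octave: 11 − 7 = 4.
So a diminished eleventh is an octave plus a diminished fourth. The quality is unchanged.

diminished fourth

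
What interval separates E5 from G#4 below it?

Descending from E5 to G#4 is the same interval as ascending G#4 to E5.
G to E spans six letter names (G-A-B-C-D-E), so the interval is some kind of sixth.
A major sixth would be 9 semitones, but G#4 to E5 is 8 — one semitone narrower, making it a minor sixth.

minor 6th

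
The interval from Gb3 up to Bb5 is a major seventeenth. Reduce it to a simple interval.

Take out 2 octaves (14 from the number): 17 − 14 = 3.
That makes a major seventeenth a compound major third — 2 octaves plus a major third.

M3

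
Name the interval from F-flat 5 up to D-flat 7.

major 13th

F to D spans six letter names (F-G-A-B-C-D), plus an octave: a thirteenth.
Fb5 to Db7 is 21 semitones, matching the major thirteenth exactly, so the quality is major.
(Equivalently, a compound major sixth: a major sixth plus an octave.)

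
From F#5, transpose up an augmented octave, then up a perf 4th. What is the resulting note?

F#5 up an augmented octave → F##6 (13 semitones).
F##6 up a perfect fourth → B#6 (5 semitones).

B#6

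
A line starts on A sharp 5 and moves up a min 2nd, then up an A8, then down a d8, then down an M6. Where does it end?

A#5 up a minor second → B5 (1 semitone).
An augmented octave up from B5 is B#6.
B#6 down a diminished octave → B##5 (11 semitones).
Down a major sixth from B##5: D##5 (9 semitones down).

D double-sharp 5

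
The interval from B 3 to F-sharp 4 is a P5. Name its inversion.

Inverted interval numbers add to nine, so a fifth pairs with a fourth (5 + 4 = 9).
Quality inverts too: perfect stays perfect. That makes the inversion a perfect fourth.

P4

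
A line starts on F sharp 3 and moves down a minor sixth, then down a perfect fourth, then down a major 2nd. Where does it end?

A minor sixth down from F#3 is A#2.
A#2 down a perfect fourth → E#2 (5 semitones).
E#2 down a major second → D#2 (2 semitones).

D sharp 2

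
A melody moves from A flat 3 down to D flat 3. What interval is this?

perfect 5th

Descending from Ab3 to Db3 is the same interval as ascending Db3 to Ab3.
D to A spans five letter names (D-E-F-G-A) — that makes it a fifth of some quality.
Db3 to Ab3 is 7 semitones, matching the perfect fifth exactly, so the quality is perfect.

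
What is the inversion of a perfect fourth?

perfect 5th

Inverted interval numbers add to nine, so a fourth pairs with a fifth (4 + 5 = 9).
The quality also flips — perfect stays perfect — giving a perfect fifth.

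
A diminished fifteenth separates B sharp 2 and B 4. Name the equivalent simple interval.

Each octave removed subtracts seven from the number: 15 − 7 = 8.
So a diminished fifteenth is an octave plus a diminished octave. The quality is unchanged.

d8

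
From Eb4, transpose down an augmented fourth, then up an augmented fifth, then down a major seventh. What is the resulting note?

Gb3

Down an augmented fourth from Eb4: Bbb3 (6 semitones down).
An augmented fifth up from Bbb3 is F4.
Down a major seventh from F4: Gb3 (11 semitones down).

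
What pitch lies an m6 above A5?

F6

The sixth takes the letter from A up to F.
A minor sixth spans 8 semitones, so from A5 the target pitch is F6.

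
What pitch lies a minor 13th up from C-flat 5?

Counting six letter names plus an octave up from C lands on A.
Moving 20 semitones up from Cb5 (the size of a minor thirteenth) reaches Abb6.

A-double-flat 6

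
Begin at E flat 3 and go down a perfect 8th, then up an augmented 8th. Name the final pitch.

Eb3 down a perfect octave → Eb2 (12 semitones).
Eb2 up an augmented octave → E3 (13 semitones).

E 3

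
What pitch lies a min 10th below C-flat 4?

Three letters down from C (plus an octave) reaches A.
Moving 15 semitones down from Cb4 (the size of a minor tenth) reaches Ab2.

A-flat 2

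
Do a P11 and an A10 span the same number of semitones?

A perfect eleventh = 17 semitones = an augmented tenth; enharmonically equal.

Yes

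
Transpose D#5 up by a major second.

Two letter names up from D: E.
A major second spans 2 semitones, so from D#5 the target pitch is E#5.

E#5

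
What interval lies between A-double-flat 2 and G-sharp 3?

A to G spans seven letter names (A-B-C-D-E-F-G) — that makes it a seventh of some quality.
The major seventh is 11 semitones; here we have 13, two semitones wider: doubly augmented.

doubly augmented seventh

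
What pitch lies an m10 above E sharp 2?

G sharp 3

Three letters up from E (plus an octave) reaches G.
A minor tenth is 15 semitones; 15 semitones up from E#2 gives G#3.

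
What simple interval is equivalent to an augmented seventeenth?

A3

Each octave removed subtracts seven from the number: 17 − 14 = 3.
Quality carries through unchanged, so the simple form is an augmented third.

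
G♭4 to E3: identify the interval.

Descending from Gb4 to E3 is the same interval as ascending E3 to Gb4.
E to G spans three letter names (E-F-G), plus an octave — that makes it a tenth of some quality.
The major tenth is 16 semitones; here we have 14, two semitones narrower: diminished.
(Equivalently, a compound diminished third: a diminished third plus an octave.)

diminished tenth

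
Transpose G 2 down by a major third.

E flat 2

Three letter names down from G: E.
A major third spans 4 semitones, so from G2 the target pitch is Eb2.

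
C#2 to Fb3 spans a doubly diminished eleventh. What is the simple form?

Take out an octave (7 from the number): 11 − 7 = 4.
So a doubly diminished eleventh is an octave plus a doubly diminished fourth. The quality is unchanged.

dd4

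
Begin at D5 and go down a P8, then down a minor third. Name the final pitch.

B3

A perfect octave down from D5 is D4.
A minor third down from D4 is B3.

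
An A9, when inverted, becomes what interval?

d7

First reduce the compound augmented ninth to its simple form, an augmented second.
Interval numbers invert to sum to nine: 2 + 7 = 9, so a second inverts to a seventh.
And augmented becomes diminished under inversion, so we get a diminished seventh.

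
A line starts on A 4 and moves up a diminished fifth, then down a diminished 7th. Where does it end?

F sharp 4

A4 up a diminished fifth → Eb5 (6 semitones).
A diminished seventh down from Eb5 is F#4.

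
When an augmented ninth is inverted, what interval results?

First reduce the compound augmented ninth to its simple form, an augmented second.
Inverted interval numbers add to nine, so a second pairs with a seventh (2 + 7 = 9).
The quality also flips — augmented becomes diminished — giving a diminished seventh.

d7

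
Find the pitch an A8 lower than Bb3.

An octave keeps the letter name B, an octave down from B.
An augmented octave is 13 semitones; 13 semitones down from Bb3 gives Bbb2.

Bbb2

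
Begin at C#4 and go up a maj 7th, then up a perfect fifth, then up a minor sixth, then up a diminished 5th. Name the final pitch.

A major seventh up from C#4 is B#4.
Up a perfect fifth from B#4: F##5 (7 semitones up).
A minor sixth up from F##5 is D#6.
Up a diminished fifth from D#6: A6 (6 semitones up).

A6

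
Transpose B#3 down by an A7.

C3

Counting seven letter names down from B lands on C.
An augmented seventh is 12 semitones; 12 semitones down from B#3 gives C3.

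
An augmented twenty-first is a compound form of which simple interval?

A7

Each octave removed subtracts seven from the number: 21 − 14 = 7.
Quality carries through unchanged, so the simple form is an augmented seventh.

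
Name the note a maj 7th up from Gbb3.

Counting seven letter names up from G lands on F.
A major seventh spans 11 semitones, so from Gbb3 the target pitch is Fb4.

Fb4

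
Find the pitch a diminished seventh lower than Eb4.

F#3

The seventh takes the letter from E down to F.
Moving 9 semitones down from Eb4 (the size of a diminished seventh) reaches F#3.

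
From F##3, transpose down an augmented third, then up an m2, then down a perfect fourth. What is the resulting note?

Down an augmented third from F##3: D3 (5 semitones down).
Up a minor second from D3: Eb3 (1 semitone up).
A perfect fourth down from Eb3 is Bb2.

Bb2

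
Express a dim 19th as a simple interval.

Each octave removed subtracts seven from the number: 19 − 14 = 5.
That makes a diminished nineteenth a compound diminished fifth — 2 octaves plus a diminished fifth.

diminished 5th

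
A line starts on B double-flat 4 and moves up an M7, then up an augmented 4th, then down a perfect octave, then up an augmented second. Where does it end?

E sharp 5

Up a major seventh from Bbb4: Ab5 (11 semitones up).
Ab5 up an augmented fourth → D6 (6 semitones).
A perfect octave down from D6 is D5.
D5 up an augmented second → E#5 (3 semitones).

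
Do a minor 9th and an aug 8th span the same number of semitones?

Yes

A minor ninth = 13 semitones = an augmented octave; enharmonically equal.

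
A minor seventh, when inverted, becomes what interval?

major second

Interval numbers invert to sum to nine: 7 + 2 = 9, so a seventh inverts to a second.
And minor becomes major under inversion, so we get a major second.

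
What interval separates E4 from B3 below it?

P4

Descending from E4 to B3 is the same interval as ascending B3 to E4.
B to E spans four letter names (B-C-D-E) — that makes it a fourth of some quality.
B3 to E4 is 5 semitones, matching the perfect fourth exactly, so the quality is perfect.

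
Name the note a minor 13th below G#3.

The thirteenth's letter: G down six letter names plus an octave → B.
A minor thirteenth is 20 semitones; 20 semitones down from G#3 gives B#1.

B#1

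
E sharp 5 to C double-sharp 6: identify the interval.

E to C spans six letter names (E-F-G-A-B-C), so the interval is some kind of sixth.
The major sixth spans 9 semitones, and E#5 to C##6 is exactly 9 semitones — so this is a major sixth.

major 6th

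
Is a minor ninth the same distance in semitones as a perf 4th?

A minor ninth spans 13 semitones; a perfect fourth spans 5 semitones. They differ by 8.

No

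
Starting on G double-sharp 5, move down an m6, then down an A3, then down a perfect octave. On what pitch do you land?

G sharp 3

A minor sixth down from G##5 is B##4.
Down an augmented third from B##4: G#4 (5 semitones down).
G#4 down a perfect octave → G#3 (12 semitones).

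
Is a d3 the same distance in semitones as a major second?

Yes

Both span 2 semitones: a diminished third and a major second are the same chromatic distance.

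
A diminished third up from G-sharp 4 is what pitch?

The third takes the letter from G up to B.
Moving 2 semitones up from G#4 (the size of a diminished third) reaches Bb4.

B-flat 4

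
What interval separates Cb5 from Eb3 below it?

Descending from Cb5 to Eb3 is the same interval as ascending Eb3 to Cb5.
E to C spans six letter names (E-F-G-A-B-C), plus an octave, so the interval is some kind of thirteenth.
At 20 semitones, Eb3→Cb5 falls one short of a major thirteenth: minor.
(Equivalently, a compound minor sixth: a minor sixth plus an octave.)

m13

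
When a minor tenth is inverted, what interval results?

First reduce the compound minor tenth to its simple form, a minor third.
The rule of nine gives the new number: 9 − 3 = 6, so a third becomes a sixth.
The quality also flips — minor becomes major — giving a major sixth.

M6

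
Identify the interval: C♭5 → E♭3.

Descending from Cb5 to Eb3 is the same interval as ascending Eb3 to Cb5.
E to C spans six letter names (E-F-G-A-B-C), plus an octave, so the interval is some kind of thirteenth.
A major thirteenth would be 21 semitones, but Eb3 to Cb5 is 20 — one semitone narrower, making it a minor thirteenth.
(Equivalently, a compound minor sixth: a minor sixth plus an octave.)

minor thirteenth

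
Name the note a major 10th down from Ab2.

Fb1

The tenth's letter: A down three letter names plus an octave → F.
A major tenth is 16 semitones; 16 semitones down from Ab2 gives Fb1.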